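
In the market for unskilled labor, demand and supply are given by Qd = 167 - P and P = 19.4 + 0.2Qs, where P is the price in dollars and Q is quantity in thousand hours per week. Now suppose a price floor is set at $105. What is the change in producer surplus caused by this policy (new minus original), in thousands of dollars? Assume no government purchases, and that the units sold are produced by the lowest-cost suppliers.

Rearranging supply gives Qs = 5P - 97. Setting quantity demanded equal to quantity supplied, 167 - P = 5P - 97, gives P* = 44 and Q* = 123.
Since 105 > 44, the floor is binding.
At P = 105: Qd = 167 - 105 = 62 and Qs = 5·105 - 97 = 428.
Producer surplus without the control is ½ · (44 - 19.4) · 123 = 1512.9.
With the floor, 62 units are sold at 105. The supply price at Q = 62 is 31.8, so PS = ½ · [(105 - 19.4) + (105 - 31.8)] · 62 = 4922.8.
Change in producer surplus = 4922.8 - 1512.9 = 3409.9.

3409.9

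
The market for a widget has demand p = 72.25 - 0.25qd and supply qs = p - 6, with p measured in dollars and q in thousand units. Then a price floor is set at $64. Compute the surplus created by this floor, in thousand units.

25

Rearranging demand gives qd = 289 - 4p. Without the control the market clears where 289 - 4p = p - 6, i.e. p* = 59 and q* = 53.
The floor of 64 is above the equilibrium price 59, so it binds.
At p = 64: qd = 289 - 4·64 = 33 and qs = 64 - 6 = 58.
Surplus = qs - qd = 58 - 33 = 25.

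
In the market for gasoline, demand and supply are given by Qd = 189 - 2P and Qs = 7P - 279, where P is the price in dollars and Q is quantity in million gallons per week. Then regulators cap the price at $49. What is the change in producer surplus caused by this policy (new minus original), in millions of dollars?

Without the control the market clears where 189 - 2P = 7P - 279, i.e. P* = 52 and Q* = 85.
Since 49 < 52, the ceiling is binding.
At P = 49: Qd = 189 - 2·49 = 91 and Qs = 7·49 - 279 = 64.
Producer surplus without the control is ½ · (52 - 279/7) · 85 = 7225/14.
With the ceiling, producers sell 64 units at 49, so PS = ½ · (49 - 279/7) · 64 = 2048/7.
Change in producer surplus = 2048/7 - 7225/14 = -223.5.

-223.5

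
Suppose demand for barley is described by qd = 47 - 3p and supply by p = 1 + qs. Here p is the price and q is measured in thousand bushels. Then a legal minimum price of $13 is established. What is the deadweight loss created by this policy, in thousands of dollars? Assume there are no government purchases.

Rearranging supply gives qs = p - 1. In a free market, 47 - 3p = p - 1 gives the equilibrium p* = 12, q* = 11.
The floor of 13 is above the equilibrium price 12, so it binds.
At p = 13: qd = 47 - 3·13 = 8 and qs = 13 - 1 = 12.
Quantity traded falls to 8. At q = 8 the demand price is (47 - 8)/3 = 13 and the supply price is 1 + 8 = 9.
Deadweight loss = ½ · (13 - 9) · (11 - 8) = ½ · 4 · 3 = 6.

6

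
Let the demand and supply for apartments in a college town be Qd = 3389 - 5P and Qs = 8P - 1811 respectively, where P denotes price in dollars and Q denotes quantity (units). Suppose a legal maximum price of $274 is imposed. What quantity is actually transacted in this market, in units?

381

Equilibrium: 3389 - 5P = 8P - 1811, so 5200 = 13P and P* = 400, Q* = 1389.
Since 274 < 400, the ceiling is binding.
At P = 274: Qd = 3389 - 5·274 = 2019 and Qs = 8·274 - 1811 = 381.
The quantity actually transacted is the short side, supply: 381.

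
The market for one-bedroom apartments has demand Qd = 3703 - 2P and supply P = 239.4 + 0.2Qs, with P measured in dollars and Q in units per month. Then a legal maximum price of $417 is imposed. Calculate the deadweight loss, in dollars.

700778.75

Rearranging supply gives Qs = 5P - 1197. Setting quantity demanded equal to quantity supplied, 3703 - 2P = 5P - 1197, gives P* = 700 and Q* = 2303.
The ceiling of 417 is below the equilibrium price 700, so it binds.
At P = 417: Qd = 3703 - 2·417 = 2869 and Qs = 5·417 - 1197 = 888.
Quantity traded falls to 888. At Q = 888 the demand price is (3703 - 888)/2 = 1407.5 and the supply price is (1197 + 888)/5 = 417.
Deadweight loss = ½ · (1407.5 - 417) · (2303 - 888) = ½ · 990.5 · 1415 = 700778.75.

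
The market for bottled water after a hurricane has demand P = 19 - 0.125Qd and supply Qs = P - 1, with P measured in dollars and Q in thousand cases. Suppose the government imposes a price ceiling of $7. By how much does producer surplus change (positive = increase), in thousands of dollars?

Rearranging demand gives Qd = 152 - 8P. Without the control the market clears where 152 - 8P = P - 1, i.e. P* = 17 and Q* = 16.
The ceiling of 7 is below the equilibrium price 17, so it binds.
At P = 7: Qd = 152 - 8·7 = 96 and Qs = 7 - 1 = 6.
Producer surplus without the control is ½ · (17 - 1) · 16 = 128.
With the ceiling, producers sell 6 units at 7, so PS = ½ · (7 - 1) · 6 = 18.
Change in producer surplus = 18 - 128 = -110.

-110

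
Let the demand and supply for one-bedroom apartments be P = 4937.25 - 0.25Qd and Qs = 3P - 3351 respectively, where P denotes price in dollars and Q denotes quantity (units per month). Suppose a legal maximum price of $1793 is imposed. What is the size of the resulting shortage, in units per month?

Rearranging demand gives Qd = 19749 - 4P. In a free market, 19749 - 4P = 3P - 3351 gives the equilibrium P* = 3300, Q* = 6549.
Since 1793 < 3300, the ceiling is binding.
At P = 1793: Qd = 19749 - 4·1793 = 12577 and Qs = 3·1793 - 3351 = 2028.
Shortage = Qd - Qs = 12577 - 2028 = 10549.

10549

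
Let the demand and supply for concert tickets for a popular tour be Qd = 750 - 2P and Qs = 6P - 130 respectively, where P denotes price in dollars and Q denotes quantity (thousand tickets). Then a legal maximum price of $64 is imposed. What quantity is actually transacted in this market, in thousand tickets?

254

Without the control the market clears where 750 - 2P = 6P - 130, i.e. P* = 110 and Q* = 530.
Because the ceiling (64) lies below the market-clearing price, it is binding.
At P = 64: Qd = 750 - 2·64 = 622 and Qs = 6·64 - 130 = 254.
The quantity actually transacted is the short side, supply: 254.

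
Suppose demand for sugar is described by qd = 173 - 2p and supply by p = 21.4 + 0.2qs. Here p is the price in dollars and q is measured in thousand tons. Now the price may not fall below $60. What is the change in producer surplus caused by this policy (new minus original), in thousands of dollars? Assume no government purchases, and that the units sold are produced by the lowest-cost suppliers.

900

Rearranging supply gives qs = 5p - 107. Setting quantity demanded equal to quantity supplied, 173 - 2p = 5p - 107, gives p* = 40 and q* = 93.
Since 60 > 40, the floor is binding.
At p = 60: qd = 173 - 2·60 = 53 and qs = 5·60 - 107 = 193.
Producer surplus without the control is ½ · (40 - 21.4) · 93 = 864.9.
With the floor, 53 units are sold at 60. The supply price at q = 53 is 32, so PS = ½ · [(60 - 21.4) + (60 - 32)] · 53 = 1764.9.
Change in producer surplus = 1764.9 - 864.9 = 900.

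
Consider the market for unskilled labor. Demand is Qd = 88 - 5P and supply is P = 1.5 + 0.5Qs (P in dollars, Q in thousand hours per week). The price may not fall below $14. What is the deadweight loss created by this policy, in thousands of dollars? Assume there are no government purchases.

Rearranging supply gives Qs = 2P - 3. Setting quantity demanded equal to quantity supplied, 88 - 5P = 2P - 3, gives P* = 13 and Q* = 23.
The floor of 14 is above the equilibrium price 13, so it binds.
At P = 14: Qd = 88 - 5·14 = 18 and Qs = 2·14 - 3 = 25.
Quantity traded falls to 18. At Q = 18 the demand price is (88 - 18)/5 = 14 and the supply price is (3 + 18)/2 = 10.5.
Deadweight loss = ½ · (14 - 10.5) · (23 - 18) = ½ · 3.5 · 5 = 8.75.

8.75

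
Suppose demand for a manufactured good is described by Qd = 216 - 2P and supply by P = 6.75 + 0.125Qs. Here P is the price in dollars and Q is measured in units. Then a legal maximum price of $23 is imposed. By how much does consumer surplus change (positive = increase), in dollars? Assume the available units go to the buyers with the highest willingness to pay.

264

Rearranging supply gives Qs = 8P - 54. Setting quantity demanded equal to quantity supplied, 216 - 2P = 8P - 54, gives P* = 27 and Q* = 162.
The ceiling of 23 is below the equilibrium price 27, so it binds.
At P = 23: Qd = 216 - 2·23 = 170 and Qs = 8·23 - 54 = 130.
Consumer surplus without the control is ½ · (108 - 27) · 162 = 6561.
With the ceiling, 130 units are sold at 23 (assume they go to the highest-value buyers). The demand price at Q = 130 is 43, so CS = ½ · [(108 - 23) + (43 - 23)] · 130 = 6825.
Change in consumer surplus = 6825 - 6561 = 264.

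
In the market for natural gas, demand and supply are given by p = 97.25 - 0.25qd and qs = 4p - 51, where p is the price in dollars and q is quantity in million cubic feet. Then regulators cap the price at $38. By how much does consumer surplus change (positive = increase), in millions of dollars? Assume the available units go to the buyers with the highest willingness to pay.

Rearranging demand gives qd = 389 - 4p. Setting quantity demanded equal to quantity supplied, 389 - 4p = 4p - 51, gives p* = 55 and q* = 169.
Because the ceiling (38) lies below the market-clearing price, it is binding.
At p = 38: qd = 389 - 4·38 = 237 and qs = 4·38 - 51 = 101.
Consumer surplus without the control is ½ · (97.25 - 55) · 169 = 3570.125.
With the ceiling, 101 units are sold at 38 (assume they go to the highest-value buyers). The demand price at q = 101 is 72, so CS = ½ · [(97.25 - 38) + (72 - 38)] · 101 = 4709.125.
Change in consumer surplus = 4709.125 - 3570.125 = 1139.

1139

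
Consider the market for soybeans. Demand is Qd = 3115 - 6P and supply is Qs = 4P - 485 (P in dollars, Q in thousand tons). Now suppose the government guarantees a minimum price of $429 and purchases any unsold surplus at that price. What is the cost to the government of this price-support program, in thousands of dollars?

Without the control the market clears where 3115 - 6P = 4P - 485, i.e. P* = 360 and Q* = 955.
Since 429 > 360, the floor is binding.
At P = 429: Qd = 3115 - 6·429 = 541 and Qs = 4·429 - 485 = 1231.
Surplus = Qs - Qd = 690.
Government expenditure = surplus × support price = 690 × 429 = 296010.

296010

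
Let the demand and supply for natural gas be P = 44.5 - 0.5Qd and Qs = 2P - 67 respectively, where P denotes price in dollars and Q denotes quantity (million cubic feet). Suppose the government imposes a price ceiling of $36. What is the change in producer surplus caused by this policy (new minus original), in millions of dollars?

Rearranging demand gives Qd = 89 - 2P. In a free market, 89 - 2P = 2P - 67 gives the equilibrium P* = 39, Q* = 11.
Because the ceiling (36) lies below the market-clearing price, it is binding.
At P = 36: Qd = 89 - 2·36 = 17 and Qs = 2·36 - 67 = 5.
Producer surplus without the control is ½ · (39 - 33.5) · 11 = 30.25.
With the ceiling, producers sell 5 units at 36, so PS = ½ · (36 - 33.5) · 5 = 6.25.
Change in producer surplus = 6.25 - 30.25 = -24.

-24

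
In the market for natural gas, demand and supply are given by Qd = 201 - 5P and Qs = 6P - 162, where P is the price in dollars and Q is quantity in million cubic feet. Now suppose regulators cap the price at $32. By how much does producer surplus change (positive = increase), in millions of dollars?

Setting quantity demanded equal to quantity supplied, 201 - 5P = 6P - 162, gives P* = 33 and Q* = 36.
Because the ceiling (32) lies below the market-clearing price, it is binding.
At P = 32: Qd = 201 - 5·32 = 41 and Qs = 6·32 - 162 = 30.
Producer surplus without the control is ½ · (33 - 27) · 36 = 108.
With the ceiling, producers sell 30 units at 32, so PS = ½ · (32 - 27) · 30 = 75.
Change in producer surplus = 75 - 108 = -33.

-33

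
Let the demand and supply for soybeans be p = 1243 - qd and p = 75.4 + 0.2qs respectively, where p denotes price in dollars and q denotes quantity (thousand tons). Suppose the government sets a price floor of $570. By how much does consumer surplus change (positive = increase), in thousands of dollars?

Rearranging demand gives qd = 1243 - p; rearranging supply gives qs = 5p - 377. Without the control the market clears where 1243 - p = 5p - 377, i.e. p* = 270 and q* = 973.
Since 570 > 270, the floor is binding.
At p = 570: qd = 1243 - 570 = 673 and qs = 5·570 - 377 = 2473.
Consumer surplus without the control is ½ · (1243 - 270) · 973 = 473364.5.
With the floor, consumers buy 673 units at 570, so CS = ½ · (1243 - 570) · 673 = 226464.5.
Change in consumer surplus = 226464.5 - 473364.5 = -246900.

-246900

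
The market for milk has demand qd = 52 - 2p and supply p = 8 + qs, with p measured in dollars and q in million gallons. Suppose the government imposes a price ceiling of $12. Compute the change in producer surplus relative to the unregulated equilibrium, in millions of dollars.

Rearranging supply gives qs = p - 8. In a free market, 52 - 2p = p - 8 gives the equilibrium p* = 20, q* = 12.
Since 12 < 20, the ceiling is binding.
At p = 12: qd = 52 - 2·12 = 28 and qs = 12 - 8 = 4.
Producer surplus without the control is ½ · (20 - 8) · 12 = 72.
With the ceiling, producers sell 4 units at 12, so PS = ½ · (12 - 8) · 4 = 8.
Change in producer surplus = 8 - 72 = -64.

-64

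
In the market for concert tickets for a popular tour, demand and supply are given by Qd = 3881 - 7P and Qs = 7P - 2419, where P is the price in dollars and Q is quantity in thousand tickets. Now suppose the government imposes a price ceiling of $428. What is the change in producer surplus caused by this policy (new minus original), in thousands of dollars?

-14388

Setting quantity demanded equal to quantity supplied, 3881 - 7P = 7P - 2419, gives P* = 450 and Q* = 731.
Because the ceiling (428) lies below the market-clearing price, it is binding.
At P = 428: Qd = 3881 - 7·428 = 885 and Qs = 7·428 - 2419 = 577.
Producer surplus without the control is ½ · (450 - 2419/7) · 731 = 534361/14.
With the ceiling, producers sell 577 units at 428, so PS = ½ · (428 - 2419/7) · 577 = 332929/14.
Change in producer surplus = 332929/14 - 534361/14 = -14388.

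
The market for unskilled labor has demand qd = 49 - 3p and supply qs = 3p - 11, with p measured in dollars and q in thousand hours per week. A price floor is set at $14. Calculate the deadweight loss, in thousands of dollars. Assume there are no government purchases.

48

Without the control the market clears where 49 - 3p = 3p - 11, i.e. p* = 10 and q* = 19.
Because the floor (14) lies above the market-clearing price, it is binding.
At p = 14: qd = 49 - 3·14 = 7 and qs = 3·14 - 11 = 31.
Quantity traded falls to 7. At q = 7 the demand price is (49 - 7)/3 = 14 and the supply price is (11 + 7)/3 = 6.
Deadweight loss = ½ · (14 - 6) · (19 - 7) = ½ · 8 · 12 = 48.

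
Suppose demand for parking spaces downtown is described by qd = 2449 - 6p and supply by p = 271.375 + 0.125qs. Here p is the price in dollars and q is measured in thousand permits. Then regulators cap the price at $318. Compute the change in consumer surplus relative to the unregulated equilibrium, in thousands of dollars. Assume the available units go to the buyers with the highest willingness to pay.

Rearranging supply gives qs = 8p - 2171. Setting quantity demanded equal to quantity supplied, 2449 - 6p = 8p - 2171, gives p* = 330 and q* = 469.
Since 318 < 330, the ceiling is binding.
At p = 318: qd = 2449 - 6·318 = 541 and qs = 8·318 - 2171 = 373.
Consumer surplus without the control is ½ · (2449/6 - 330) · 469 = 219961/12.
With the ceiling, 373 units are sold at 318 (assume they go to the highest-value buyers). The demand price at q = 373 is 346, so CS = ½ · [(2449/6 - 318) + (346 - 318)] · 373 = 264457/12.
Change in consumer surplus = 264457/12 - 219961/12 = 3708.

3708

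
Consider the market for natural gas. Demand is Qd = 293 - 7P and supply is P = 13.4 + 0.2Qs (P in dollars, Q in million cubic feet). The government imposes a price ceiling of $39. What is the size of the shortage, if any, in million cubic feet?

0

Rearranging supply gives Qs = 5P - 67. Setting quantity demanded equal to quantity supplied, 293 - 7P = 5P - 67, gives P* = 30 and Q* = 83.
The ceiling of 39 is above the equilibrium price 30, so it is not binding; the market clears at P* = 30, Q* = 83.
Since the control does not bind, there is no shortage.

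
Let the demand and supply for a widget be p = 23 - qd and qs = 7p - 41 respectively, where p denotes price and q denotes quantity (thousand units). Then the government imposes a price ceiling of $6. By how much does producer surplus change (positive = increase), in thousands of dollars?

-16

Rearranging demand gives qd = 23 - p. Equilibrium: 23 - p = 7p - 41, so 64 = 8p and p* = 8, q* = 15.
The ceiling of 6 is below the equilibrium price 8, so it binds.
At p = 6: qd = 23 - 6 = 17 and qs = 7·6 - 41 = 1.
Producer surplus without the control is ½ · (8 - 41/7) · 15 = 225/14.
With the ceiling, producers sell 1 units at 6, so PS = ½ · (6 - 41/7) · 1 = 1/14.
Change in producer surplus = 1/14 - 225/14 = -16.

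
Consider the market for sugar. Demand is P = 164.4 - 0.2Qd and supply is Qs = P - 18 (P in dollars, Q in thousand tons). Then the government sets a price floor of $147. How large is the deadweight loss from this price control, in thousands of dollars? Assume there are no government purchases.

Rearranging demand gives Qd = 822 - 5P. Setting quantity demanded equal to quantity supplied, 822 - 5P = P - 18, gives P* = 140 and Q* = 122.
Since 147 > 140, the floor is binding.
At P = 147: Qd = 822 - 5·147 = 87 and Qs = 147 - 18 = 129.
Quantity traded falls to 87. At Q = 87 the demand price is (822 - 87)/5 = 147 and the supply price is 18 + 87 = 105.
Deadweight loss = ½ · (147 - 105) · (122 - 87) = ½ · 42 · 35 = 735.

735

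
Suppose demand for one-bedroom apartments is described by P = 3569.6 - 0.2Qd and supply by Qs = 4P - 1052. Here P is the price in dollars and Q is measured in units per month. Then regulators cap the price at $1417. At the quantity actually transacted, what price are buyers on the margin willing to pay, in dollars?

2646.4

Rearranging demand gives Qd = 17848 - 5P. Equilibrium: 17848 - 5P = 4P - 1052, so 18900 = 9P and P* = 2100, Q* = 7348.
The ceiling of 1417 is below the equilibrium price 2100, so it binds.
At P = 1417: Qd = 17848 - 5·1417 = 10763 and Qs = 4·1417 - 1052 = 4616.
Only 4616 units reach the market. On the demand curve, the marginal buyer's willingness to pay at Q = 4616 is (17848 - 4616)/5 = 2646.4.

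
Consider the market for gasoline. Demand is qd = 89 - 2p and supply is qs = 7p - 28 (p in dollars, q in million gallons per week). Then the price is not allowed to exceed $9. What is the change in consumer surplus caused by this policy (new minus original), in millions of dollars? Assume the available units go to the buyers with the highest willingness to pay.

Without the control the market clears where 89 - 2p = 7p - 28, i.e. p* = 13 and q* = 63.
Since 9 < 13, the ceiling is binding.
At p = 9: qd = 89 - 2·9 = 71 and qs = 7·9 - 28 = 35.
Consumer surplus without the control is ½ · (44.5 - 13) · 63 = 992.25.
With the ceiling, 35 units are sold at 9 (assume they go to the highest-value buyers). The demand price at q = 35 is 27, so CS = ½ · [(44.5 - 9) + (27 - 9)] · 35 = 936.25.
Change in consumer surplus = 936.25 - 992.25 = -56.

-56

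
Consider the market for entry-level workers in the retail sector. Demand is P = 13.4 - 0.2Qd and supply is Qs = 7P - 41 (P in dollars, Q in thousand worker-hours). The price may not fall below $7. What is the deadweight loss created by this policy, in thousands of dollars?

Rearranging demand gives Qd = 67 - 5P. In a free market, 67 - 5P = 7P - 41 gives the equilibrium P* = 9, Q* = 22.
Since 7 is below P* = 9, the floor does not bind and the free-market outcome prevails.
Since the control does not bind, no trades are prevented and deadweight loss is zero.

0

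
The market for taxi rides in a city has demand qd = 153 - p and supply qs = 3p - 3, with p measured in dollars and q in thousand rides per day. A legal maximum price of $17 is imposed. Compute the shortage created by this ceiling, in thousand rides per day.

Without the control the market clears where 153 - p = 3p - 3, i.e. p* = 39 and q* = 114.
Since 17 < 39, the ceiling is binding.
At p = 17: qd = 153 - 17 = 136 and qs = 3·17 - 3 = 48.
Shortage = qd - qs = 136 - 48 = 88.

88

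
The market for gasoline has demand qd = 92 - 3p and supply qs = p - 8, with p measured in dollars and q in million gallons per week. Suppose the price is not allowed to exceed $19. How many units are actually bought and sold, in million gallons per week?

11

Setting quantity demanded equal to quantity supplied, 92 - 3p = p - 8, gives p* = 25 and q* = 17.
Since 19 < 25, the ceiling is binding.
At p = 19: qd = 92 - 3·19 = 35 and qs = 19 - 8 = 11.
The quantity actually transacted is the short side, supply: 11.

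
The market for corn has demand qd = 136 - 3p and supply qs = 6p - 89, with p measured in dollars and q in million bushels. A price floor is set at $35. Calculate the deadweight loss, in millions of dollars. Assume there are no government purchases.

225

In a free market, 136 - 3p = 6p - 89 gives the equilibrium p* = 25, q* = 61.
Since 35 > 25, the floor is binding.
At p = 35: qd = 136 - 3·35 = 31 and qs = 6·35 - 89 = 121.
Quantity traded falls to 31. At q = 31 the demand price is (136 - 31)/3 = 35 and the supply price is (89 + 31)/6 = 20.
Deadweight loss = ½ · (35 - 20) · (61 - 31) = ½ · 15 · 30 = 225.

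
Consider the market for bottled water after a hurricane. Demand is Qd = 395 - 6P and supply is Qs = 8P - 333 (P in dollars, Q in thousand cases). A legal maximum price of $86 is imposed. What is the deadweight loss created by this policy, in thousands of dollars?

Equilibrium: 395 - 6P = 8P - 333, so 728 = 14P and P* = 52, Q* = 83.
Since 86 is above P* = 52, the ceiling does not bind and the free-market outcome prevails.
Since the control does not bind, no trades are prevented and deadweight loss is zero.

0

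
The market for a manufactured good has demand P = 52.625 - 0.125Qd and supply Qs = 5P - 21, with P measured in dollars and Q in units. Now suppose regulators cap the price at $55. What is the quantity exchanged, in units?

149

Rearranging demand gives Qd = 421 - 8P. In a free market, 421 - 8P = 5P - 21 gives the equilibrium P* = 34, Q* = 149.
Since 55 is above P* = 34, the ceiling does not bind and the free-market outcome prevails.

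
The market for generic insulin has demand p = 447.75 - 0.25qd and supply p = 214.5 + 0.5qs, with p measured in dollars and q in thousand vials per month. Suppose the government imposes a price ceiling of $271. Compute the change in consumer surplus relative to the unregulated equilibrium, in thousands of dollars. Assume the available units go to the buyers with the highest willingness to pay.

Rearranging demand gives qd = 1791 - 4p; rearranging supply gives qs = 2p - 429. Without the control the market clears where 1791 - 4p = 2p - 429, i.e. p* = 370 and q* = 311.
The ceiling of 271 is below the equilibrium price 370, so it binds.
At p = 271: qd = 1791 - 4·271 = 707 and qs = 2·271 - 429 = 113.
Consumer surplus without the control is ½ · (447.75 - 370) · 311 = 12090.125.
With the ceiling, 113 units are sold at 271 (assume they go to the highest-value buyers). The demand price at q = 113 is 419.5, so CS = ½ · [(447.75 - 271) + (419.5 - 271)] · 113 = 18376.625.
Change in consumer surplus = 18376.625 - 12090.125 = 6286.5.

6286.5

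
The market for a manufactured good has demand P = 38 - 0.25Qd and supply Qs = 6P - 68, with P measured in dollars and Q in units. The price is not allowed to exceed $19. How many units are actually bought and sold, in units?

Rearranging demand gives Qd = 152 - 4P. In a free market, 152 - 4P = 6P - 68 gives the equilibrium P* = 22, Q* = 64.
The ceiling of 19 is below the equilibrium price 22, so it binds.
At P = 19: Qd = 152 - 4·19 = 76 and Qs = 6·19 - 68 = 46.
The quantity actually transacted is the short side, supply: 46.

46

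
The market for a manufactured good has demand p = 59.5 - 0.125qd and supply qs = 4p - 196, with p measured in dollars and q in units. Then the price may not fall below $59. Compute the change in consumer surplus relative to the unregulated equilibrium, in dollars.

-48

Rearranging demand gives qd = 476 - 8p. Without the control the market clears where 476 - 8p = 4p - 196, i.e. p* = 56 and q* = 28.
Since 59 > 56, the floor is binding.
At p = 59: qd = 476 - 8·59 = 4 and qs = 4·59 - 196 = 40.
Consumer surplus without the control is ½ · (59.5 - 56) · 28 = 49.
With the floor, consumers buy 4 units at 59, so CS = ½ · (59.5 - 59) · 4 = 1.
Change in consumer surplus = 1 - 49 = -48.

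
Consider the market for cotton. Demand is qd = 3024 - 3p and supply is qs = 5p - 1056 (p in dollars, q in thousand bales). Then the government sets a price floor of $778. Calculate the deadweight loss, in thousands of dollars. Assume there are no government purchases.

172377.6

Without the control the market clears where 3024 - 3p = 5p - 1056, i.e. p* = 510 and q* = 1494.
The floor of 778 is above the equilibrium price 510, so it binds.
At p = 778: qd = 3024 - 3·778 = 690 and qs = 5·778 - 1056 = 2834.
Quantity traded falls to 690. At q = 690 the demand price is (3024 - 690)/3 = 778 and the supply price is (1056 + 690)/5 = 349.2.
Deadweight loss = ½ · (778 - 349.2) · (1494 - 690) = ½ · 428.8 · 804 = 172377.6.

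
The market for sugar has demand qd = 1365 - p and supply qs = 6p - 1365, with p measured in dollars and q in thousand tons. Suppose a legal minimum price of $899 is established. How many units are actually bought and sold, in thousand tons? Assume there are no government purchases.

466

Without the control the market clears where 1365 - p = 6p - 1365, i.e. p* = 390 and q* = 975.
The floor of 899 is above the equilibrium price 390, so it binds.
At p = 899: qd = 1365 - 899 = 466 and qs = 6·899 - 1365 = 4029.
The quantity actually transacted is the short side, demand: 466.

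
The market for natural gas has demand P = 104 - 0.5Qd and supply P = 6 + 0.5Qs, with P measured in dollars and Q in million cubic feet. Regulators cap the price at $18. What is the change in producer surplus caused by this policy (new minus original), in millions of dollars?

-2257

Rearranging demand gives Qd = 208 - 2P; rearranging supply gives Qs = 2P - 12. In a free market, 208 - 2P = 2P - 12 gives the equilibrium P* = 55, Q* = 98.
The ceiling of 18 is below the equilibrium price 55, so it binds.
At P = 18: Qd = 208 - 2·18 = 172 and Qs = 2·18 - 12 = 24.
Producer surplus without the control is ½ · (55 - 6) · 98 = 2401.
With the ceiling, producers sell 24 units at 18, so PS = ½ · (18 - 6) · 24 = 144.
Change in producer surplus = 144 - 2401 = -2257.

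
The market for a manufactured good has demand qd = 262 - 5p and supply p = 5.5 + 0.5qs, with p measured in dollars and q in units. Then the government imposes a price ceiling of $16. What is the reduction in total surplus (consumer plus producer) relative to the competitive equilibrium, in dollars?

740.6

Rearranging supply gives qs = 2p - 11. Setting quantity demanded equal to quantity supplied, 262 - 5p = 2p - 11, gives p* = 39 and q* = 67.
Since 16 < 39, the ceiling is binding.
At p = 16: qd = 262 - 5·16 = 182 and qs = 2·16 - 11 = 21.
Quantity traded falls to 21. At q = 21 the demand price is (262 - 21)/5 = 48.2 and the supply price is (11 + 21)/2 = 16.
Deadweight loss = ½ · (48.2 - 16) · (67 - 21) = ½ · 32.2 · 46 = 740.6.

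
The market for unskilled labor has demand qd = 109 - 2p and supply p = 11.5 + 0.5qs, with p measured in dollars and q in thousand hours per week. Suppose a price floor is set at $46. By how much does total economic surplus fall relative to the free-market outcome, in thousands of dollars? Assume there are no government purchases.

338

Rearranging supply gives qs = 2p - 23. Without the control the market clears where 109 - 2p = 2p - 23, i.e. p* = 33 and q* = 43.
The floor of 46 is above the equilibrium price 33, so it binds.
At p = 46: qd = 109 - 2·46 = 17 and qs = 2·46 - 23 = 69.
Quantity traded falls to 17. At q = 17 the demand price is (109 - 17)/2 = 46 and the supply price is (23 + 17)/2 = 20.
Deadweight loss = ½ · (46 - 20) · (43 - 17) = ½ · 26 · 26 = 338.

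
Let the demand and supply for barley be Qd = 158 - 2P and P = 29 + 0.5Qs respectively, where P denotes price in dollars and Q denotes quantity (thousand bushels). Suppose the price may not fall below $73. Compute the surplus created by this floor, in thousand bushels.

Rearranging supply gives Qs = 2P - 58. Without the control the market clears where 158 - 2P = 2P - 58, i.e. P* = 54 and Q* = 50.
The floor of 73 is above the equilibrium price 54, so it binds.
At P = 73: Qd = 158 - 2·73 = 12 and Qs = 2·73 - 58 = 88.
Surplus = Qs - Qd = 88 - 12 = 76.

76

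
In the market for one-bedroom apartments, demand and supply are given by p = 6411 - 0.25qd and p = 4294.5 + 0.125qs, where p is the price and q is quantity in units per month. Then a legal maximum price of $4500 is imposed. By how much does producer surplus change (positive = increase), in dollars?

Rearranging demand gives qd = 25644 - 4p; rearranging supply gives qs = 8p - 34356. In a free market, 25644 - 4p = 8p - 34356 gives the equilibrium p* = 5000, q* = 5644.
The ceiling of 4500 is below the equilibrium price 5000, so it binds.
At p = 4500: qd = 25644 - 4·4500 = 7644 and qs = 8·4500 - 34356 = 1644.
Producer surplus without the control is ½ · (5000 - 4294.5) · 5644 = 1990921.
With the ceiling, producers sell 1644 units at 4500, so PS = ½ · (4500 - 4294.5) · 1644 = 168921.
Change in producer surplus = 168921 - 1990921 = -1822000.

-1822000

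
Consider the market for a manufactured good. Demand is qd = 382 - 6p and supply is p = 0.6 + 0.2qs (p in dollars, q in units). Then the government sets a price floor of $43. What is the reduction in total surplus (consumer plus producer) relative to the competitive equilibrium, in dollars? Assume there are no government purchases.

422.4

Rearranging supply gives qs = 5p - 3. Equilibrium: 382 - 6p = 5p - 3, so 385 = 11p and p* = 35, q* = 172.
Because the floor (43) lies above the market-clearing price, it is binding.
At p = 43: qd = 382 - 6·43 = 124 and qs = 5·43 - 3 = 212.
Quantity traded falls to 124. At q = 124 the demand price is (382 - 124)/6 = 43 and the supply price is (3 + 124)/5 = 25.4.
Deadweight loss = ½ · (43 - 25.4) · (172 - 124) = ½ · 17.6 · 48 = 422.4.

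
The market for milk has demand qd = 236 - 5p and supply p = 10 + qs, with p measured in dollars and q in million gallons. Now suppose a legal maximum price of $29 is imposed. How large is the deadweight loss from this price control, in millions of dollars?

86.4

Rearranging supply gives qs = p - 10. Without the control the market clears where 236 - 5p = p - 10, i.e. p* = 41 and q* = 31.
The ceiling of 29 is below the equilibrium price 41, so it binds.
At p = 29: qd = 236 - 5·29 = 91 and qs = 29 - 10 = 19.
Quantity traded falls to 19. At q = 19 the demand price is (236 - 19)/5 = 43.4 and the supply price is 10 + 19 = 29.
Deadweight loss = ½ · (43.4 - 29) · (31 - 19) = ½ · 14.4 · 12 = 86.4.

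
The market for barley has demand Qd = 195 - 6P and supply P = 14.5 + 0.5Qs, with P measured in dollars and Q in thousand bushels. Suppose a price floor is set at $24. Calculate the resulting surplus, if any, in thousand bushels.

0

Rearranging supply gives Qs = 2P - 29. Without the control the market clears where 195 - 6P = 2P - 29, i.e. P* = 28 and Q* = 27.
The floor of 24 is below the equilibrium price 28, so it is not binding; the market clears at P* = 28, Q* = 27.
Since the control does not bind, there is no surplus.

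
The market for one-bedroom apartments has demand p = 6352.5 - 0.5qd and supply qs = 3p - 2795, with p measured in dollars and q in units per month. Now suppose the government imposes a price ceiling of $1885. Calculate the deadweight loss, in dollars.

5535843.75

Rearranging demand gives qd = 12705 - 2p. In a free market, 12705 - 2p = 3p - 2795 gives the equilibrium p* = 3100, q* = 6505.
Since 1885 < 3100, the ceiling is binding.
At p = 1885: qd = 12705 - 2·1885 = 8935 and qs = 3·1885 - 2795 = 2860.
Quantity traded falls to 2860. At q = 2860 the demand price is (12705 - 2860)/2 = 4922.5 and the supply price is (2795 + 2860)/3 = 1885.
Deadweight loss = ½ · (4922.5 - 1885) · (6505 - 2860) = ½ · 3037.5 · 3645 = 5535843.75.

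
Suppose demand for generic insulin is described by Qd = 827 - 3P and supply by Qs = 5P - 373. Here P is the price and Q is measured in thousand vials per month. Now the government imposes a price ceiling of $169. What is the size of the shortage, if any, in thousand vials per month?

0

In a free market, 827 - 3P = 5P - 373 gives the equilibrium P* = 150, Q* = 377.
Since 169 is above P* = 150, the ceiling does not bind and the free-market outcome prevails.
Since the control does not bind, there is no shortage.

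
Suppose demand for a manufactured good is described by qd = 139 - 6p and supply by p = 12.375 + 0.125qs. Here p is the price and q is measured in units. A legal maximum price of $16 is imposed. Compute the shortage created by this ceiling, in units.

14

Rearranging supply gives qs = 8p - 99. Without the control the market clears where 139 - 6p = 8p - 99, i.e. p* = 17 and q* = 37.
Since 16 < 17, the ceiling is binding.
At p = 16: qd = 139 - 6·16 = 43 and qs = 8·16 - 99 = 29.
Shortage = qd - qs = 43 - 29 = 14.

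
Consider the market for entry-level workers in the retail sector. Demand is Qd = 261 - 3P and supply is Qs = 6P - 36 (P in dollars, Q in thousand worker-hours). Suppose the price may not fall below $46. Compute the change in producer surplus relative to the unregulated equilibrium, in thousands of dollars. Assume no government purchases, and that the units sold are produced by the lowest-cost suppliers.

1472.25

Without the control the market clears where 261 - 3P = 6P - 36, i.e. P* = 33 and Q* = 162.
The floor of 46 is above the equilibrium price 33, so it binds.
At P = 46: Qd = 261 - 3·46 = 123 and Qs = 6·46 - 36 = 240.
Producer surplus without the control is ½ · (33 - 6) · 162 = 2187.
With the floor, 123 units are sold at 46. The supply price at Q = 123 is 26.5, so PS = ½ · [(46 - 6) + (46 - 26.5)] · 123 = 3659.25.
Change in producer surplus = 3659.25 - 2187 = 1472.25.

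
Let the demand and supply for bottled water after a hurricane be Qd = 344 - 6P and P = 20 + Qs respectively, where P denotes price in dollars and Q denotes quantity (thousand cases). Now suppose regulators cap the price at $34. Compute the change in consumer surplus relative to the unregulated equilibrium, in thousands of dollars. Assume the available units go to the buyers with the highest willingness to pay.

225

Rearranging supply gives Qs = P - 20. In a free market, 344 - 6P = P - 20 gives the equilibrium P* = 52, Q* = 32.
Because the ceiling (34) lies below the market-clearing price, it is binding.
At P = 34: Qd = 344 - 6·34 = 140 and Qs = 34 - 20 = 14.
Consumer surplus without the control is ½ · (172/3 - 52) · 32 = 256/3.
With the ceiling, 14 units are sold at 34 (assume they go to the highest-value buyers). The demand price at Q = 14 is 55, so CS = ½ · [(172/3 - 34) + (55 - 34)] · 14 = 931/3.
Change in consumer surplus = 931/3 - 256/3 = 225.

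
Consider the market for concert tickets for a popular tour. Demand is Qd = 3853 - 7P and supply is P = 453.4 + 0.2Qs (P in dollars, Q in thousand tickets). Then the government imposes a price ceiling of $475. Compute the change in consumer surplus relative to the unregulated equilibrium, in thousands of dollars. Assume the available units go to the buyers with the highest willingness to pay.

1592.5

Rearranging supply gives Qs = 5P - 2267. Without the control the market clears where 3853 - 7P = 5P - 2267, i.e. P* = 510 and Q* = 283.
Since 475 < 510, the ceiling is binding.
At P = 475: Qd = 3853 - 7·475 = 528 and Qs = 5·475 - 2267 = 108.
Consumer surplus without the control is ½ · (3853/7 - 510) · 283 = 80089/14.
With the ceiling, 108 units are sold at 475 (assume they go to the highest-value buyers). The demand price at Q = 108 is 535, so CS = ½ · [(3853/7 - 475) + (535 - 475)] · 108 = 51192/7.
Change in consumer surplus = 51192/7 - 80089/14 = 1592.5.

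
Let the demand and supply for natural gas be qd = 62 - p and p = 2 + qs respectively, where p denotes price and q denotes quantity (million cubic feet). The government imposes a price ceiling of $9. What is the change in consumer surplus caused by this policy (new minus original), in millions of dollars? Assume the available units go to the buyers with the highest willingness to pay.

Rearranging supply gives qs = p - 2. In a free market, 62 - p = p - 2 gives the equilibrium p* = 32, q* = 30.
Because the ceiling (9) lies below the market-clearing price, it is binding.
At p = 9: qd = 62 - 9 = 53 and qs = 9 - 2 = 7.
Consumer surplus without the control is ½ · (62 - 32) · 30 = 450.
With the ceiling, 7 units are sold at 9 (assume they go to the highest-value buyers). The demand price at q = 7 is 55, so CS = ½ · [(62 - 9) + (55 - 9)] · 7 = 346.5.
Change in consumer surplus = 346.5 - 450 = -103.5.

-103.5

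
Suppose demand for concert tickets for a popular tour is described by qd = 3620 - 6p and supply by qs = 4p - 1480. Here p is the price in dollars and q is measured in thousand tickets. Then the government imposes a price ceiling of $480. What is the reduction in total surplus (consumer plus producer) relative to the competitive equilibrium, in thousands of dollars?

3000

Setting quantity demanded equal to quantity supplied, 3620 - 6p = 4p - 1480, gives p* = 510 and q* = 560.
Because the ceiling (480) lies below the market-clearing price, it is binding.
At p = 480: qd = 3620 - 6·480 = 740 and qs = 4·480 - 1480 = 440.
Quantity traded falls to 440. At q = 440 the demand price is (3620 - 440)/6 = 530 and the supply price is (1480 + 440)/4 = 480.
Deadweight loss = ½ · (530 - 480) · (560 - 440) = ½ · 50 · 120 = 3000.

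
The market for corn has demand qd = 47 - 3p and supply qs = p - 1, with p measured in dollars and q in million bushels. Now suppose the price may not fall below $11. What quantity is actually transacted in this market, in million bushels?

Equilibrium: 47 - 3p = p - 1, so 48 = 4p and p* = 12, q* = 11.
The floor of 11 is below the equilibrium price 12, so it is not binding; the market clears at p* = 12, q* = 11.

11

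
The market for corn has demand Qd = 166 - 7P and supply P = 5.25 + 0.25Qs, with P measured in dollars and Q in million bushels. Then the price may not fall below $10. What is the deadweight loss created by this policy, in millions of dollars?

0

Rearranging supply gives Qs = 4P - 21. Setting quantity demanded equal to quantity supplied, 166 - 7P = 4P - 21, gives P* = 17 and Q* = 47.
Since 10 is below P* = 17, the floor does not bind and the free-market outcome prevails.
Since the control does not bind, no trades are prevented and deadweight loss is zero.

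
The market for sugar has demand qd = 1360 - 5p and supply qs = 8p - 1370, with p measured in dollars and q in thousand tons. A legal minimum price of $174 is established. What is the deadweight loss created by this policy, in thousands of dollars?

0

In a free market, 1360 - 5p = 8p - 1370 gives the equilibrium p* = 210, q* = 310.
Since 174 is below p* = 210, the floor does not bind and the free-market outcome prevails.
Since the control does not bind, no trades are prevented and deadweight loss is zero.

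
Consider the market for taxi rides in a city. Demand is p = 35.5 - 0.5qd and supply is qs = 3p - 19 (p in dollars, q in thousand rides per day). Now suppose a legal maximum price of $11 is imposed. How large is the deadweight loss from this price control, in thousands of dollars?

183.75

Rearranging demand gives qd = 71 - 2p. Equilibrium: 71 - 2p = 3p - 19, so 90 = 5p and p* = 18, q* = 35.
The ceiling of 11 is below the equilibrium price 18, so it binds.
At p = 11: qd = 71 - 2·11 = 49 and qs = 3·11 - 19 = 14.
Quantity traded falls to 14. At q = 14 the demand price is (71 - 14)/2 = 28.5 and the supply price is (19 + 14)/3 = 11.
Deadweight loss = ½ · (28.5 - 11) · (35 - 14) = ½ · 17.5 · 21 = 183.75.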